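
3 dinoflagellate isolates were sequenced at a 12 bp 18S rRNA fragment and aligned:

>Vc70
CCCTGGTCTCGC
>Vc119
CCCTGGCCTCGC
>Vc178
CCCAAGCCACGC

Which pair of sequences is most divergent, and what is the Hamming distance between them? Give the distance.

Pairwise Hamming distances:
  Vc70 vs Vc119: 1
  Vc70 vs Vc178: 4
  Vc119 vs Vc178: 3
The largest is 4, between Vc70 and Vc178.

4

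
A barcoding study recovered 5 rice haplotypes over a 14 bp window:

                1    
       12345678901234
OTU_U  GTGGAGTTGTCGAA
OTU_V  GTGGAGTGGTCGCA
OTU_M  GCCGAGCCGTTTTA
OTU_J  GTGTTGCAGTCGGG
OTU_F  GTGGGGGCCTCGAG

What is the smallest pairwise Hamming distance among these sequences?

Pairwise Hamming distances:
  OTU_U vs OTU_V: 2
  OTU_U vs OTU_M: 7
  OTU_U vs OTU_J: 6
  OTU_U vs OTU_F: 5
  OTU_V vs OTU_M: 7
  OTU_V vs OTU_J: 6
  OTU_V vs OTU_F: 6
  OTU_M vs OTU_J: 9
  OTU_M vs OTU_F: 9
  OTU_J vs OTU_F: 6
The smallest is 2, between OTU_U and OTU_V.

2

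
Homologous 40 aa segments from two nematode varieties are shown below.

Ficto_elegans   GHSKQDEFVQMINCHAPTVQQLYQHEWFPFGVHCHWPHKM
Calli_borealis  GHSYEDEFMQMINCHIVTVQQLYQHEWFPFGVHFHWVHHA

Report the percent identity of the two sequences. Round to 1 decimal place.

Differing sites — 4:K/Y; 5:Q/E; 9:V/M; 16:A/I; 17:P/V; 34:C/F; 37:P/V; 39:K/H; 40:M/A.
31 of the 40 sites match, so the percent identity is 31/40 × 100 = 77.5%.

77.5%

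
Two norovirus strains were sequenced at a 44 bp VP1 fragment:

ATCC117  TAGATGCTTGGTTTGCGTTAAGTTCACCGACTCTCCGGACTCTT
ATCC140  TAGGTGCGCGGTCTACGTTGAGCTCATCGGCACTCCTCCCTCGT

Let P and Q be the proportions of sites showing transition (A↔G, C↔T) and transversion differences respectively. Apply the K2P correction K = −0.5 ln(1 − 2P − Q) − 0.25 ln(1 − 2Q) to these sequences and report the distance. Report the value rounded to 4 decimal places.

0.4262

Differing sites — 4:A/G (Ti); 8:T/G (Tv); 9:T/C (Ti); 13:T/C (Ti); 15:G/A (Ti); 20:A/G (Ti); 23:T/C (Ti); 27:C/T (Ti); 30:A/G (Ti); 32:T/A (Tv); 37:G/T (Tv); 38:G/C (Tv); 39:A/C (Tv); 43:T/G (Tv).
Of the 14 differences, 8 transitions and 6 transversions over 44 sites: P = 8/44 = 0.181818, Q = 6/44 = 0.136364.
d = −0.5·ln(0.500000) − 0.25·ln(0.727272) = −0.5·(-0.693147) − 0.25·(-0.318455) = 0.4262.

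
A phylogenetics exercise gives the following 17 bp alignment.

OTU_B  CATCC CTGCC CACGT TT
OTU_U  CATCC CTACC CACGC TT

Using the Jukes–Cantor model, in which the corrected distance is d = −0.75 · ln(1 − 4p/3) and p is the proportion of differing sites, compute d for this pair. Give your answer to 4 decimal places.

Differing sites — 8:G/A; 15:T/C.
p = 2/17 = 0.117647.
d = −0.75 · ln(1 − (4/3)·0.117647) = −0.75 · ln(0.843137) = −0.75 · (-0.170626) = 0.1280.

0.1280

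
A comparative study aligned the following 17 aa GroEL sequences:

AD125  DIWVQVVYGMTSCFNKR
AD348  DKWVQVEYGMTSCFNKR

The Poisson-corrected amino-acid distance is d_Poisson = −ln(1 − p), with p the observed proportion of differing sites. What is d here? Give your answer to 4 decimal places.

Differing sites — 2:I/K; 7:V/E.
p = 2/17 = 0.117647.
d = −ln(1 − 0.117647) = −ln(0.882353) = 0.1252.

0.1252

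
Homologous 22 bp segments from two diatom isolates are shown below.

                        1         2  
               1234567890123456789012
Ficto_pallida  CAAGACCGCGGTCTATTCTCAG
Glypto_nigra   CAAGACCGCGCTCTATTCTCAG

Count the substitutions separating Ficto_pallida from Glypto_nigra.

Differing sites — 11:G/C.
That gives 1 mismatch out of 22 aligned sites, so the Hamming distance is 1.

1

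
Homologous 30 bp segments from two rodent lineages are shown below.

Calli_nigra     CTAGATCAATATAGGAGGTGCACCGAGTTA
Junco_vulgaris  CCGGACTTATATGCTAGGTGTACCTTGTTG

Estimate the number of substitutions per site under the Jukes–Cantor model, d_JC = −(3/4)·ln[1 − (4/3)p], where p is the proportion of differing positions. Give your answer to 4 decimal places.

Mismatches occur at site 2 (T→C), site 3 (A→G), site 6 (T→C), site 7 (C→T), site 8 (A→T), site 13 (A→G), site 14 (G→C), site 15 (G→T), site 21 (C→T), site 25 (G→T), site 26 (A→T), site 30 (A→G).
p = 12/30 = 0.400000.
d = −0.75 · ln(1 − (4/3)·0.400000) = −0.75 · ln(0.466667) = −0.75 · (-0.762139) = 0.5716.

0.5716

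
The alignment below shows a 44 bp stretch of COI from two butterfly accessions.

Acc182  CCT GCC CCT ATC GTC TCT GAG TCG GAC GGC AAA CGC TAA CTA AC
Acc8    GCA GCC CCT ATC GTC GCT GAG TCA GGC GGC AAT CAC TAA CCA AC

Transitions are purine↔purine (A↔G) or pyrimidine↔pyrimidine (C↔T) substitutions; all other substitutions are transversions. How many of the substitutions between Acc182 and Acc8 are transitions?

The sequences differ at positions 1 (C/G, transversion), 3 (T/A, transversion), 16 (T/G, transversion), 24 (G/A, transition), 26 (A/G, transition), 33 (A/T, transversion), 35 (G/A, transition), 41 (T/C, transition).
Of the 8 differences, 4 transitions and 4 transversions, so the answer is 4.

4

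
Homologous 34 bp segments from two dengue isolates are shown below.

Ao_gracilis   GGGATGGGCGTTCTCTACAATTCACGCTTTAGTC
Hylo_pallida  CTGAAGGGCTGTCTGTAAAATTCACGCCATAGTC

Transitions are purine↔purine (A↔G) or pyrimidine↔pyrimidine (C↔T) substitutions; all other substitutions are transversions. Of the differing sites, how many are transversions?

8

Differing sites — 1:G/C (Tv); 2:G/T (Tv); 5:T/A (Tv); 10:G/T (Tv); 11:T/G (Tv); 15:C/G (Tv); 18:C/A (Tv); 28:T/C (Ti); 29:T/A (Tv).
Of the 9 differences, 1 transition and 8 transversions, so the answer is 8.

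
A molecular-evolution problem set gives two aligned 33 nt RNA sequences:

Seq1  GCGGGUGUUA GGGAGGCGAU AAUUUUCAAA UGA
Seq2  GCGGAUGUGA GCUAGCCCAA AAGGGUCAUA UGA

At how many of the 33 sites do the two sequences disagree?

11

Differing sites — 5:G/A; 9:U/G; 12:G/C; 13:G/U; 16:G/C; 18:G/C; 20:U/A; 23:U/G; 24:U/G; 25:U/G; 29:A/U.
That gives 11 mismatches out of 33 aligned sites, so the Hamming distance is 11.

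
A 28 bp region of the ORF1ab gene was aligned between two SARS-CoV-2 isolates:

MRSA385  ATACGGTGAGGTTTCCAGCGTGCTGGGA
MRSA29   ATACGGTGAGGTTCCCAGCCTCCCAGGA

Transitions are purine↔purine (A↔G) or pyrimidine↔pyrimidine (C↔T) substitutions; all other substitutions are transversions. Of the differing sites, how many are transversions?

Differing sites — 14:T/C (Ti); 20:G/C (Tv); 22:G/C (Tv); 24:T/C (Ti); 25:G/A (Ti).
Of the 5 differences, 3 transitions and 2 transversions, so the answer is 2.

2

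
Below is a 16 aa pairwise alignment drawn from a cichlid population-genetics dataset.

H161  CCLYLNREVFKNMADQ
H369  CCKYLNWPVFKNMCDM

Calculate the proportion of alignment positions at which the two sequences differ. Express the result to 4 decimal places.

0.3125

Mismatches occur at site 3 (L→K), site 7 (R→W), site 8 (E→P), site 14 (A→C), site 16 (Q→M).
There are 5 differences over 16 sites, so p = 5/16 = 0.3125.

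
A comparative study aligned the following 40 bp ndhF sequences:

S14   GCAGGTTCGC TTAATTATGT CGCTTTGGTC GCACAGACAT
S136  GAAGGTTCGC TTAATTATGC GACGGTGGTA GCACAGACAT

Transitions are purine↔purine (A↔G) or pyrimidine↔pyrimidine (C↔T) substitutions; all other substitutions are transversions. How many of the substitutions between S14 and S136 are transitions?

2

Mismatches occur at site 2 (C/A, transversion), site 20 (T/C, transition), site 21 (C/G, transversion), site 22 (G/A, transition), site 24 (T/G, transversion), site 25 (T/G, transversion), site 30 (C/A, transversion).
Of the 7 differences, 2 transitions and 5 transversions, so the answer is 2.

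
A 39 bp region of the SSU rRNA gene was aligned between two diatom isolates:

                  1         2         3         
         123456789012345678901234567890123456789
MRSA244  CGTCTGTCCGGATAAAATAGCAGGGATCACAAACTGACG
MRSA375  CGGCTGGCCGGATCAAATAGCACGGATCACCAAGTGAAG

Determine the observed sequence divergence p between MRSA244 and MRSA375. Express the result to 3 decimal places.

0.179

The sequences differ at positions 3 (T/G), 7 (T/G), 14 (A/C), 23 (G/C), 31 (A/C), 34 (C/G), 38 (C/A).
There are 7 differences over 39 sites, so p = 7/39 = 0.179.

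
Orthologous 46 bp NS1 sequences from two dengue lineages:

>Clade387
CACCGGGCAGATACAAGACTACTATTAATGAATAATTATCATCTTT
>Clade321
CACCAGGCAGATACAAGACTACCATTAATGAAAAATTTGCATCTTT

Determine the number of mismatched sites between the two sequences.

Differing sites — 5:G/A; 23:T/C; 33:T/A; 38:A/T; 39:T/G.
That gives 5 mismatches out of 46 aligned sites, so the Hamming distance is 5.

5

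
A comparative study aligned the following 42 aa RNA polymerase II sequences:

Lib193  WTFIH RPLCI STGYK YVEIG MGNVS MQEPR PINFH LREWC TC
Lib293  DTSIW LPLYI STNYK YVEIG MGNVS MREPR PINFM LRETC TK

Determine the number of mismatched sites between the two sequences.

10

Differing sites — 1:W/D; 3:F/S; 5:H/W; 6:R/L; 9:C/Y; 13:G/N; 27:Q/R; 35:H/M; 39:W/T; 42:C/K.
That gives 10 mismatches out of 42 aligned sites, so the Hamming distance is 10.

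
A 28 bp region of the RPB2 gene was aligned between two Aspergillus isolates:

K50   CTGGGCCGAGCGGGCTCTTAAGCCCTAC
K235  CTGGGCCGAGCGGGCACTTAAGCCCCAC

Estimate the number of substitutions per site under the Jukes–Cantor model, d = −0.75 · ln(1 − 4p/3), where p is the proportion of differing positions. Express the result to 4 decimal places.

Mismatches occur at site 16 (T/A), site 26 (T/C).
p = 2/28 = 0.071429.
d = −0.75 · ln(1 − (4/3)·0.071429) = −0.75 · ln(0.904761) = −0.75 · (-0.100084) = 0.0751.

0.0751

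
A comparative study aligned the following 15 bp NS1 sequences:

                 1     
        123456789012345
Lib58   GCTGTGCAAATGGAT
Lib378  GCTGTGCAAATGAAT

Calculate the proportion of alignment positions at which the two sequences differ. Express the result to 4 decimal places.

0.0667

A single mismatch occurs at site 13 (G↔A).
There are 1 differences over 15 sites, so p = 1/15 = 0.0667.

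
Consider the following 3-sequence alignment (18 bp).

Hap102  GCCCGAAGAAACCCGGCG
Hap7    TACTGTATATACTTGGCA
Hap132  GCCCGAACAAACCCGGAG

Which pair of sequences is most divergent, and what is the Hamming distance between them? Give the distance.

Pairwise Hamming distances:
  Hap102 vs Hap7: 9
  Hap102 vs Hap132: 2
  Hap7 vs Hap132: 10
The largest is 10, between Hap7 and Hap132.

10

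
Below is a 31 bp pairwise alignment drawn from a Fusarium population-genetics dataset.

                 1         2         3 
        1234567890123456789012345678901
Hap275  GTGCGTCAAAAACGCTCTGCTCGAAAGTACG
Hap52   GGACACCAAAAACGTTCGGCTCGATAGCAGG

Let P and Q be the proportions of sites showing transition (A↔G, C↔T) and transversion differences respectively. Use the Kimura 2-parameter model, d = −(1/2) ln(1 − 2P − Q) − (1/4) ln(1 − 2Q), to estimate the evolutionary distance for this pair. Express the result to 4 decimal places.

0.3750

The sequences differ at positions 2 (T/G, transversion), 3 (G/A, transition), 5 (G/A, transition), 6 (T/C, transition), 15 (C/T, transition), 18 (T/G, transversion), 25 (A/T, transversion), 28 (T/C, transition), 30 (C/G, transversion).
Of the 9 differences, 5 transitions and 4 transversions over 31 sites: P = 5/31 = 0.161290, Q = 4/31 = 0.129032.
d = −0.5·ln(0.548388) − 0.25·ln(0.741936) = −0.5·(-0.600772) − 0.25·(-0.298492) = 0.3750.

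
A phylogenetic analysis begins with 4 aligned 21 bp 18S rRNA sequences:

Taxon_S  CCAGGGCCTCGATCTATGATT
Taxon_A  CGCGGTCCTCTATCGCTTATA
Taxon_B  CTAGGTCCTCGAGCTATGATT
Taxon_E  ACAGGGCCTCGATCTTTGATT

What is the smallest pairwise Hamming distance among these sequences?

Pairwise Hamming distances:
  Taxon_S vs Taxon_A: 8
  Taxon_S vs Taxon_B: 3
  Taxon_S vs Taxon_E: 2
  Taxon_A vs Taxon_B: 8
  Taxon_A vs Taxon_E: 9
  Taxon_B vs Taxon_E: 5
The smallest is 2, between Taxon_S and Taxon_E.

2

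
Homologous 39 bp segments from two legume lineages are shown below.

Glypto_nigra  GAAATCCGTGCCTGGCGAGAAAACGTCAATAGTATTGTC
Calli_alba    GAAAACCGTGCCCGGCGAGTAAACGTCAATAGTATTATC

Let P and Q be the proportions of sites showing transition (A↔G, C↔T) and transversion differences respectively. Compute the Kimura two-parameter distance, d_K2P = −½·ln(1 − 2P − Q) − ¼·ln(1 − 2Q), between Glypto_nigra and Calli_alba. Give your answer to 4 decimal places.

0.1106

Mismatches occur at site 5 (T→A, transversion), site 13 (T→C, transition), site 20 (A→T, transversion), site 37 (G→A, transition).
Of the 4 differences, 2 transitions and 2 transversions over 39 sites: P = 2/39 = 0.051282, Q = 2/39 = 0.051282.
d = −0.5·ln(0.846154) − 0.25·ln(0.897436) = −0.5·(-0.167054) − 0.25·(-0.108213) = 0.1106.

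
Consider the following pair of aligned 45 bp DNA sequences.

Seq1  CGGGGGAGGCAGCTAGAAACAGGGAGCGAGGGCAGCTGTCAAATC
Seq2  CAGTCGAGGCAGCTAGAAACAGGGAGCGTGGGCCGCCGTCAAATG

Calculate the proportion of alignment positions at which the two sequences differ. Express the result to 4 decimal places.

The sequences differ at positions 2 (G/A), 4 (G/T), 5 (G/C), 29 (A/T), 34 (A/C), 37 (T/C), 45 (C/G).
There are 7 differences over 45 sites, so p = 7/45 = 0.1556.

0.1556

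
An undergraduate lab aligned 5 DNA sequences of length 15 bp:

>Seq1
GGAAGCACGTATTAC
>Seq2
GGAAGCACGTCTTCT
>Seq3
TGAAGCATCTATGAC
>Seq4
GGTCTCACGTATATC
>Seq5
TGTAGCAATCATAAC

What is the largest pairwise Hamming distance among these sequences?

9

Pairwise Hamming distances:
  Seq1 vs Seq2: 3
  Seq1 vs Seq3: 4
  Seq1 vs Seq4: 5
  Seq1 vs Seq5: 6
  Seq2 vs Seq3: 7
  Seq2 vs Seq4: 7
  Seq2 vs Seq5: 9
  Seq3 vs Seq4: 8
  Seq3 vs Seq5: 5
  Seq4 vs Seq5: 7
The largest is 9, between Seq2 and Seq5.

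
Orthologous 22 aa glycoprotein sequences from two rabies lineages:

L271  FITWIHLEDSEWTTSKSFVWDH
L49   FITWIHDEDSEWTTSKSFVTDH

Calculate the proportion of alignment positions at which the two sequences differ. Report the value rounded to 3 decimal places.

0.091

Mismatches occur at site 7 (L↔D), site 20 (W↔T).
There are 2 differences over 22 sites, so p = 2/22 = 0.091.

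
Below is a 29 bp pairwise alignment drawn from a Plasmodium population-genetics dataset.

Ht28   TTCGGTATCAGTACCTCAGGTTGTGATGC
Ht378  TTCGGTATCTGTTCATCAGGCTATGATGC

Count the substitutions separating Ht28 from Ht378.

Differing sites — 10:A/T; 13:A/T; 15:C/A; 21:T/C; 23:G/A.
That gives 5 mismatches out of 29 aligned sites, so the Hamming distance is 5.

5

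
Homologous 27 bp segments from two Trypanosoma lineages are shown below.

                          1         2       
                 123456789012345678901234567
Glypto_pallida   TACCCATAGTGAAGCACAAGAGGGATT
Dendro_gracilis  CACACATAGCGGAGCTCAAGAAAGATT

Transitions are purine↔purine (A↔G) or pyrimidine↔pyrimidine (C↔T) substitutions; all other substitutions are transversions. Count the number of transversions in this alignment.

2

Mismatches occur at site 1 (T/C, transition), site 4 (C/A, transversion), site 10 (T/C, transition), site 12 (A/G, transition), site 16 (A/T, transversion), site 22 (G/A, transition), site 23 (G/A, transition).
Of the 7 differences, 5 transitions and 2 transversions, so the answer is 2.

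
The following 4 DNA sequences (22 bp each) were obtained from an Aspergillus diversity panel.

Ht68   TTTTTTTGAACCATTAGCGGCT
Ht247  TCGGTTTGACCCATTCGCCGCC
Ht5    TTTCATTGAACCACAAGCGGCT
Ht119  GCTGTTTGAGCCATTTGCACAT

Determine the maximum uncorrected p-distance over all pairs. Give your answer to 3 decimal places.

Pairwise Hamming distances:
  Ht68 vs Ht247: 7
  Ht68 vs Ht5: 4
  Ht68 vs Ht119: 8
  Ht247 vs Ht5: 10
  Ht247 vs Ht119: 8
  Ht5 vs Ht119: 11
The largest is 11 mismatches, between Ht5 and Ht119; p = 11/22 = 0.500.

0.500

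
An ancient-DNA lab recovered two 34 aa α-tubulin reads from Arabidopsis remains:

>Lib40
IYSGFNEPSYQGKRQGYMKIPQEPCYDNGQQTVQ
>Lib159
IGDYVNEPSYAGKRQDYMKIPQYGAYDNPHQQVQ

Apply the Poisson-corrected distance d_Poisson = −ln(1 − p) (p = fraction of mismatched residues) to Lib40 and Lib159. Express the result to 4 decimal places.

The sequences differ at positions 2 (Y/G), 3 (S/D), 4 (G/Y), 5 (F/V), 11 (Q/A), 16 (G/D), 23 (E/Y), 24 (P/G), 25 (C/A), 29 (G/P), 30 (Q/H), 32 (T/Q).
p = 12/34 = 0.352941.
d = −ln(1 − 0.352941) = −ln(0.647059) = 0.4353.

0.4353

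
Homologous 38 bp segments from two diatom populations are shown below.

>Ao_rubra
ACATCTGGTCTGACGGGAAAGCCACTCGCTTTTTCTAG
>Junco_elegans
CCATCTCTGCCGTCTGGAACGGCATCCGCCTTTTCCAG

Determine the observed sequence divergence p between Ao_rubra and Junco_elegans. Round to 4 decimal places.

0.3421

The sequences differ at positions 1 (A/C), 7 (G/C), 8 (G/T), 9 (T/G), 11 (T/C), 13 (A/T), 15 (G/T), 20 (A/C), 22 (C/G), 25 (C/T), 26 (T/C), 30 (T/C), 36 (T/C).
There are 13 differences over 38 sites, so p = 13/38 = 0.3421.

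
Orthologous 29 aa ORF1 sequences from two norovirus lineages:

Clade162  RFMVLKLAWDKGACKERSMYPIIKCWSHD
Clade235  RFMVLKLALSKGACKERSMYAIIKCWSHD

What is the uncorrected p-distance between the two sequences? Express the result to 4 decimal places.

0.1034

Mismatches occur at site 9 (W↔L), site 10 (D↔S), site 21 (P↔A).
There are 3 differences over 29 sites, so p = 3/29 = 0.1034.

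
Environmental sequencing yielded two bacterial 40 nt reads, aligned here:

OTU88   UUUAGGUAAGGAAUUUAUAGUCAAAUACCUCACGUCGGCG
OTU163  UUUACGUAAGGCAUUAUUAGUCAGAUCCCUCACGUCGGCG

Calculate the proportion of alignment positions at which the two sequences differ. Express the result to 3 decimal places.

0.150

Mismatches occur at site 5 (G→C), site 12 (A→C), site 16 (U→A), site 17 (A→U), site 24 (A→G), site 27 (A→C).
There are 6 differences over 40 sites, so p = 6/40 = 0.150.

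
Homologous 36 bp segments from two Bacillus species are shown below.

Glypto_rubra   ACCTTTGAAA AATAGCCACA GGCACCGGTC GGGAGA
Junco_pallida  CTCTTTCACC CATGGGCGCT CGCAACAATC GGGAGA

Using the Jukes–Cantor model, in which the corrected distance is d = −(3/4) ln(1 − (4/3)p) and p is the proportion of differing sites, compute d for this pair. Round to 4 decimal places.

The sequences differ at positions 1 (A/C), 2 (C/T), 7 (G/C), 9 (A/C), 10 (A/C), 11 (A/C), 14 (A/G), 16 (C/G), 18 (A/G), 20 (A/T), 21 (G/C), 25 (C/A), 27 (G/A), 28 (G/A).
p = 14/36 = 0.388889.
d = −0.75 · ln(1 − (4/3)·0.388889) = −0.75 · ln(0.481481) = −0.75 · (-0.730889) = 0.5482.

0.5482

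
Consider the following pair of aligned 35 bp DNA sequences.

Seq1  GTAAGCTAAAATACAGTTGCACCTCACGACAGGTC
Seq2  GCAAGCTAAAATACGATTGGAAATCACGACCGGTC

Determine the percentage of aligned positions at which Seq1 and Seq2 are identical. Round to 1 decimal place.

Mismatches occur at site 2 (T↔C), site 15 (A↔G), site 16 (G↔A), site 20 (C↔G), site 22 (C↔A), site 23 (C↔A), site 31 (A↔C).
28 of the 35 sites match, so the percent identity is 28/35 × 100 = 80.0%.

80.0%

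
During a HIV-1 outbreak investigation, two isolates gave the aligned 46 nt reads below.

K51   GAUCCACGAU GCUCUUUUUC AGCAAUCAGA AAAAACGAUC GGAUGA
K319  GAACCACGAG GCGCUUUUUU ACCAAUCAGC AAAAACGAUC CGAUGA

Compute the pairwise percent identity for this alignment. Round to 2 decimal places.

The sequences differ at positions 3 (U/A), 10 (U/G), 13 (U/G), 20 (C/U), 22 (G/C), 30 (A/C), 41 (G/C).
39 of the 46 sites match, so the percent identity is 39/46 × 100 = 84.78%.

84.78%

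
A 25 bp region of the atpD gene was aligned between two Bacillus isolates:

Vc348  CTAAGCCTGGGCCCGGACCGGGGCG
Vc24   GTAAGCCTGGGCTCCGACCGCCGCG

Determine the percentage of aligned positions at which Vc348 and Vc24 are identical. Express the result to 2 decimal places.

80.00%

The sequences differ at positions 1 (C/G), 13 (C/T), 15 (G/C), 21 (G/C), 22 (G/C).
20 of the 25 sites match, so the percent identity is 20/25 × 100 = 80.00%.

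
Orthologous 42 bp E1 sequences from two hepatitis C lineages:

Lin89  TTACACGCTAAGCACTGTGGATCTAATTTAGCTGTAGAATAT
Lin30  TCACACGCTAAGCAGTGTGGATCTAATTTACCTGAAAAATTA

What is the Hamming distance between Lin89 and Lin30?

Mismatches occur at site 2 (T→C), site 15 (C→G), site 31 (G→C), site 35 (T→A), site 37 (G→A), site 41 (A→T), site 42 (T→A).
That gives 7 mismatches out of 42 aligned sites, so the Hamming distance is 7.

7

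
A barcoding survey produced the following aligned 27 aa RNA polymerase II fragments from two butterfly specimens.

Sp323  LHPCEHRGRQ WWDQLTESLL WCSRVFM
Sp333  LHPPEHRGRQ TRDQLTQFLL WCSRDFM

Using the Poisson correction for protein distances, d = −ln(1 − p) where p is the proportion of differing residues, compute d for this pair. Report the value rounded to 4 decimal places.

0.2513

Mismatches occur at site 4 (C→P), site 11 (W→T), site 12 (W→R), site 17 (E→Q), site 18 (S→F), site 25 (V→D).
p = 6/27 = 0.222222.
d = −ln(1 − 0.222222) = −ln(0.777778) = 0.2513.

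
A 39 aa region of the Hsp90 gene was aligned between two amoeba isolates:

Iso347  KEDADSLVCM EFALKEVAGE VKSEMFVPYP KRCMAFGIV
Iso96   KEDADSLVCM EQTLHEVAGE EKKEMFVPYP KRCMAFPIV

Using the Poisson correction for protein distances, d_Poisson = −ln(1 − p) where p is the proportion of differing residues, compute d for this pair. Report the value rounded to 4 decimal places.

0.1671

Mismatches occur at site 12 (F/Q), site 13 (A/T), site 15 (K/H), site 21 (V/E), site 23 (S/K), site 37 (G/P).
p = 6/39 = 0.153846.
d = −ln(1 − 0.153846) = −ln(0.846154) = 0.1671.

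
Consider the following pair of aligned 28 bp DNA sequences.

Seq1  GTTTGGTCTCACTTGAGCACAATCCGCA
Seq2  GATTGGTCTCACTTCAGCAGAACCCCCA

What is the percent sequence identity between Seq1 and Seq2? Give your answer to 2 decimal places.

Mismatches occur at site 2 (T/A), site 15 (G/C), site 20 (C/G), site 23 (T/C), site 26 (G/C).
23 of the 28 sites match, so the percent identity is 23/28 × 100 = 82.14%.

82.14%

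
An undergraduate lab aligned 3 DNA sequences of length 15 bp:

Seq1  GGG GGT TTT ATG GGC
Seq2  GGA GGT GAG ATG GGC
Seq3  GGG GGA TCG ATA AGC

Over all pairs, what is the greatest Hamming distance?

Pairwise Hamming distances:
  Seq1 vs Seq2: 4
  Seq1 vs Seq3: 5
  Seq2 vs Seq3: 6
The largest is 6, between Seq2 and Seq3.

6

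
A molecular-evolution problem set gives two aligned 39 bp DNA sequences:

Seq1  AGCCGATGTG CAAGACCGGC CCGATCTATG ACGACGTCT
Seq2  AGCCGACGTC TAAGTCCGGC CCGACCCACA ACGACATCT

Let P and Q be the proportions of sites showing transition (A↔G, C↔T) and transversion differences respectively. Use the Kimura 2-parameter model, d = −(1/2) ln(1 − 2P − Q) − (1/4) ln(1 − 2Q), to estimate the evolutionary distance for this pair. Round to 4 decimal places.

0.2911

The sequences differ at positions 7 (T/C, transition), 10 (G/C, transversion), 11 (C/T, transition), 15 (A/T, transversion), 25 (T/C, transition), 27 (T/C, transition), 29 (T/C, transition), 30 (G/A, transition), 36 (G/A, transition).
Of the 9 differences, 7 transitions and 2 transversions over 39 sites: P = 7/39 = 0.179487, Q = 2/39 = 0.051282.
d = −0.5·ln(0.589744) − 0.25·ln(0.897436) = −0.5·(-0.528067) − 0.25·(-0.108213) = 0.2911.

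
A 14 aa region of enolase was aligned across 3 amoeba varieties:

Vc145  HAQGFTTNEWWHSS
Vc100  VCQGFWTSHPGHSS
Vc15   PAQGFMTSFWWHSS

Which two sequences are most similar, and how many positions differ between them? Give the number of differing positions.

Pairwise Hamming distances:
  Vc145 vs Vc100: 7
  Vc145 vs Vc15: 4
  Vc100 vs Vc15: 6
The smallest is 4, between Vc145 and Vc15.

4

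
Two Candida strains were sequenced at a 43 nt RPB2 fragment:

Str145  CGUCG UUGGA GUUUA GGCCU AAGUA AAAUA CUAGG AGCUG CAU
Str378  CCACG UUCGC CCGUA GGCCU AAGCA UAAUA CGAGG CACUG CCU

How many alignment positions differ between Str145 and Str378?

The sequences differ at positions 2 (G/C), 3 (U/A), 8 (G/C), 10 (A/C), 11 (G/C), 12 (U/C), 13 (U/G), 24 (U/C), 26 (A/U), 32 (U/G), 36 (A/C), 37 (G/A), 42 (A/C).
That gives 13 mismatches out of 43 aligned sites, so the Hamming distance is 13.

13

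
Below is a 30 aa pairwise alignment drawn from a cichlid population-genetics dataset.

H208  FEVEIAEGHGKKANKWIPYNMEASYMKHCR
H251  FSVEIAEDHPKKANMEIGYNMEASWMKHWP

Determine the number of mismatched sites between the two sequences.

Differing sites — 2:E/S; 8:G/D; 10:G/P; 15:K/M; 16:W/E; 18:P/G; 25:Y/W; 29:C/W; 30:R/P.
That gives 9 mismatches out of 30 aligned sites, so the Hamming distance is 9.

9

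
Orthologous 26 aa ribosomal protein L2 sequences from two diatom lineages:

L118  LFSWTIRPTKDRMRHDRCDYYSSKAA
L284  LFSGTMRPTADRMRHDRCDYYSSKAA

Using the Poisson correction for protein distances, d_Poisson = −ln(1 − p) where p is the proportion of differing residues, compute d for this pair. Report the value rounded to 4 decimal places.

Mismatches occur at site 4 (W↔G), site 6 (I↔M), site 10 (K↔A).
p = 3/26 = 0.115385.
d = −ln(1 − 0.115385) = −ln(0.884615) = 0.1226.

0.1226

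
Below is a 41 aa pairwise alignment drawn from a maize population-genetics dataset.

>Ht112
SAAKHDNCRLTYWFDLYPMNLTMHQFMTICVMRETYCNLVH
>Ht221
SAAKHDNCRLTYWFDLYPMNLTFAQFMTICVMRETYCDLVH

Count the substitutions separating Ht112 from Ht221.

3

Differing sites — 23:M/F; 24:H/A; 38:N/D.
That gives 3 mismatches out of 41 aligned sites, so the Hamming distance is 3.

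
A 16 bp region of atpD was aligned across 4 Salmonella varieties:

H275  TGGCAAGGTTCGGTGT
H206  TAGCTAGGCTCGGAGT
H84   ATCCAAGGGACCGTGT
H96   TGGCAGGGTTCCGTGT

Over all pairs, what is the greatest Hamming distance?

8

Pairwise Hamming distances:
  H275 vs H206: 4
  H275 vs H84: 6
  H275 vs H96: 2
  H206 vs H84: 8
  H206 vs H96: 6
  H84 vs H96: 6
The largest is 8, between H206 and H84.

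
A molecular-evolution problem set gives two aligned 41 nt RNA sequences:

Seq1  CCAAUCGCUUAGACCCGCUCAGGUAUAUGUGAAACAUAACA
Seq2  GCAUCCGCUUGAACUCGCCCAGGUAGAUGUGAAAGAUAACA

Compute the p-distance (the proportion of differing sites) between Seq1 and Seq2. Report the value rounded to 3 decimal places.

0.220

Differing sites — 1:C/G; 4:A/U; 5:U/C; 11:A/G; 12:G/A; 15:C/U; 19:U/C; 26:U/G; 35:C/G.
There are 9 differences over 41 sites, so p = 9/41 = 0.220.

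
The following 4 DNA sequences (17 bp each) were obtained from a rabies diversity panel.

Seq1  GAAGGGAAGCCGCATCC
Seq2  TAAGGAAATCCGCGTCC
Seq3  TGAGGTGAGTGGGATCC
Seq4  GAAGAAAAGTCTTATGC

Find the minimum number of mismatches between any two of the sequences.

4

Pairwise Hamming distances:
  Seq1 vs Seq2: 4
  Seq1 vs Seq3: 7
  Seq1 vs Seq4: 6
  Seq2 vs Seq3: 8
  Seq2 vs Seq4: 8
  Seq3 vs Seq4: 9
The smallest is 4, between Seq1 and Seq2.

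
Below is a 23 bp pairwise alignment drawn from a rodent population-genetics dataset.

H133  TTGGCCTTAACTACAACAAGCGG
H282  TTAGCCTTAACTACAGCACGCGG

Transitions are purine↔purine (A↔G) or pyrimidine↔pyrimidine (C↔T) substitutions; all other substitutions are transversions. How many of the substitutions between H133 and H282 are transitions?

The sequences differ at positions 3 (G/A, transition), 16 (A/G, transition), 19 (A/C, transversion).
Of the 3 differences, 2 transitions and 1 transversion, so the answer is 2.

2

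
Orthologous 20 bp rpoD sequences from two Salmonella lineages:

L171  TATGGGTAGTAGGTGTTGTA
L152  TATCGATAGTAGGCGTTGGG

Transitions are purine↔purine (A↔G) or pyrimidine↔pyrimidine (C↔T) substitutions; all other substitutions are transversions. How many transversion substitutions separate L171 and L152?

Differing sites — 4:G/C (Tv); 6:G/A (Ti); 14:T/C (Ti); 19:T/G (Tv); 20:A/G (Ti).
Of the 5 differences, 3 transitions and 2 transversions, so the answer is 2.

2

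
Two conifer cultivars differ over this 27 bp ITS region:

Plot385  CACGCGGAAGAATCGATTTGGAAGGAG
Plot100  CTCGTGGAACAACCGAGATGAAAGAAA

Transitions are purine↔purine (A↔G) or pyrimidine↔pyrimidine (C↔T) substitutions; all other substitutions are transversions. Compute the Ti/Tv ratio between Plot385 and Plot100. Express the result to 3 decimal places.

Mismatches occur at site 2 (A/T, transversion), site 5 (C/T, transition), site 10 (G/C, transversion), site 13 (T/C, transition), site 17 (T/G, transversion), site 18 (T/A, transversion), site 21 (G/A, transition), site 25 (G/A, transition), site 27 (G/A, transition).
Of the 9 differences, 5 transitions and 4 transversions, so Ti/Tv = 5/4 = 1.250.

1.250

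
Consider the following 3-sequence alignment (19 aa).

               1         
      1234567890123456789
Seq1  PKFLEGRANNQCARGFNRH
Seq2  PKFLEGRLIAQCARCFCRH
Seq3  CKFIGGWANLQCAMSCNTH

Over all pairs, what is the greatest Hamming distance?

12

Pairwise Hamming distances:
  Seq1 vs Seq2: 5
  Seq1 vs Seq3: 9
  Seq2 vs Seq3: 12
The largest is 12, between Seq2 and Seq3.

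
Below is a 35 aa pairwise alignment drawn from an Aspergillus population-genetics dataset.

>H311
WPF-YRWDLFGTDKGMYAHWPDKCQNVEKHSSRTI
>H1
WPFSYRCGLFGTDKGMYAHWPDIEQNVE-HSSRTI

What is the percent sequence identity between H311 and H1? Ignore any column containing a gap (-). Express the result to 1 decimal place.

87.9%

Excluding the 2 gap columns leaves 33 comparable sites.
Differing sites — 7:W/C; 8:D/G; 23:K/I; 24:C/E.
29 of the 33 comparable sites match, so the percent identity is 29/33 × 100 = 87.9%.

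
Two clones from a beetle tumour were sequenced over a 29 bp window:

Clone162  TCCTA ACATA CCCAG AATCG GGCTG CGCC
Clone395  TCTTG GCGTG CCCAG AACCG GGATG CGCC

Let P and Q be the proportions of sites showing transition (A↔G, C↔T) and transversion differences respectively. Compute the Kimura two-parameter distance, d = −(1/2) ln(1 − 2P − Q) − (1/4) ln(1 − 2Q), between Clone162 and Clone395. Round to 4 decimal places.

0.3152

Mismatches occur at site 3 (C↔T, transition), site 5 (A↔G, transition), site 6 (A↔G, transition), site 8 (A↔G, transition), site 10 (A↔G, transition), site 18 (T↔C, transition), site 23 (C↔A, transversion).
Of the 7 differences, 6 transitions and 1 transversion over 29 sites: P = 6/29 = 0.206897, Q = 1/29 = 0.034483.
d = −0.5·ln(0.551723) − 0.25·ln(0.931034) = −0.5·(-0.594709) − 0.25·(-0.071459) = 0.3152.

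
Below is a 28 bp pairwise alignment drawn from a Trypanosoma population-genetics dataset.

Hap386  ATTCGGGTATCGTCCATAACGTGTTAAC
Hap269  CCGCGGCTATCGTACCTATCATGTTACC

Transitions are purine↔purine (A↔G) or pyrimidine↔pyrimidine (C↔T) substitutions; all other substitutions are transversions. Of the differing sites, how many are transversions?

Mismatches occur at site 1 (A/C, transversion), site 2 (T/C, transition), site 3 (T/G, transversion), site 7 (G/C, transversion), site 14 (C/A, transversion), site 16 (A/C, transversion), site 19 (A/T, transversion), site 21 (G/A, transition), site 27 (A/C, transversion).
Of the 9 differences, 2 transitions and 7 transversions, so the answer is 7.

7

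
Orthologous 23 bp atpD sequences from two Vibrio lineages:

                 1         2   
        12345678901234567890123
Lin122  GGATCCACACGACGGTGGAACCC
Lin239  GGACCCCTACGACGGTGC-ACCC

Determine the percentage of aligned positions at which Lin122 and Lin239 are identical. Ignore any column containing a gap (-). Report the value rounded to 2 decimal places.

81.82%

Excluding the 1 gap column leaves 22 comparable sites.
Differing sites — 4:T/C; 7:A/C; 8:C/T; 18:G/C.
18 of the 22 comparable sites match, so the percent identity is 18/22 × 100 = 81.82%.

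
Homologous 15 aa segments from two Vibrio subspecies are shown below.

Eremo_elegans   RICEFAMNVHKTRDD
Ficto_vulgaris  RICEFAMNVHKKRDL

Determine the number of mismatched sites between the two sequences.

Mismatches occur at site 12 (T/K), site 15 (D/L).
That gives 2 mismatches out of 15 aligned sites, so the Hamming distance is 2.

2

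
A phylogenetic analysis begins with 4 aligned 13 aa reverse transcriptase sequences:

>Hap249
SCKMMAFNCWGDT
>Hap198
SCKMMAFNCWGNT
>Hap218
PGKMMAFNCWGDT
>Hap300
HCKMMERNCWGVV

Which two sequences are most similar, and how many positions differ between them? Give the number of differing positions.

1

Pairwise Hamming distances:
  Hap249 vs Hap198: 1
  Hap249 vs Hap218: 2
  Hap249 vs Hap300: 5
  Hap198 vs Hap218: 3
  Hap198 vs Hap300: 5
  Hap218 vs Hap300: 6
The smallest is 1, between Hap249 and Hap198.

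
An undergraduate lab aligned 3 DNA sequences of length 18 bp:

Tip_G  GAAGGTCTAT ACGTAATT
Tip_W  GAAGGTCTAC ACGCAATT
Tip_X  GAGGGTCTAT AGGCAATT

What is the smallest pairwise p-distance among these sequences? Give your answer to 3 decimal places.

Pairwise Hamming distances:
  Tip_G vs Tip_W: 2
  Tip_G vs Tip_X: 3
  Tip_W vs Tip_X: 3
The smallest is 2 mismatches, between Tip_G and Tip_W; p = 2/18 = 0.111.

0.111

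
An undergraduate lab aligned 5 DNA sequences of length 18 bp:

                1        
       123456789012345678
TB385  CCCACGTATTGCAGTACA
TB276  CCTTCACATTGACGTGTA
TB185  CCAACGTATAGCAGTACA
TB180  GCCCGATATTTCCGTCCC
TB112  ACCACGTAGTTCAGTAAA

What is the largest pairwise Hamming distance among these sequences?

Pairwise Hamming distances:
  TB385 vs TB276: 8
  TB385 vs TB185: 2
  TB385 vs TB180: 8
  TB385 vs TB112: 4
  TB276 vs TB185: 9
  TB276 vs TB180: 10
  TB276 vs TB112: 11
  TB185 vs TB180: 10
  TB185 vs TB112: 6
  TB180 vs TB112: 9
The largest is 11, between TB276 and TB112.

11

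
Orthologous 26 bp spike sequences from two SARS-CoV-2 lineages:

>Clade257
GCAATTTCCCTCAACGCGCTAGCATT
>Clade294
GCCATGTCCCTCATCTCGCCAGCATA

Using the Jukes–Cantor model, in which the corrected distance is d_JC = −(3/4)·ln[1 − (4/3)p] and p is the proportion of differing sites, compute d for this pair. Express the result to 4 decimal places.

Mismatches occur at site 3 (A↔C), site 6 (T↔G), site 14 (A↔T), site 16 (G↔T), site 20 (T↔C), site 26 (T↔A).
p = 6/26 = 0.230769.
d = −0.75 · ln(1 − (4/3)·0.230769) = −0.75 · ln(0.692308) = −0.75 · (-0.367724) = 0.2758.

0.2758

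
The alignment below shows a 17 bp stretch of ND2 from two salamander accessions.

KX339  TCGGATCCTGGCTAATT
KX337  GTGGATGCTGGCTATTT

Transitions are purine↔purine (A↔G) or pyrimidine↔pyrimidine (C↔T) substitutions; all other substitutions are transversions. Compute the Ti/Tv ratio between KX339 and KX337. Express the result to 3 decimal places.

0.333

The sequences differ at positions 1 (T/G, transversion), 2 (C/T, transition), 7 (C/G, transversion), 15 (A/T, transversion).
Of the 4 differences, 1 transition and 3 transversions, so Ti/Tv = 1/3 = 0.333.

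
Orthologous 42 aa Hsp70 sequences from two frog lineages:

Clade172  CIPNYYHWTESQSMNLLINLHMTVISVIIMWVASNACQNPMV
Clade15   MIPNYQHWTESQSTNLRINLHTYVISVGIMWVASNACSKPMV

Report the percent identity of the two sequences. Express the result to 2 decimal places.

78.57%

The sequences differ at positions 1 (C/M), 6 (Y/Q), 14 (M/T), 17 (L/R), 22 (M/T), 23 (T/Y), 28 (I/G), 38 (Q/S), 39 (N/K).
33 of the 42 sites match, so the percent identity is 33/42 × 100 = 78.57%.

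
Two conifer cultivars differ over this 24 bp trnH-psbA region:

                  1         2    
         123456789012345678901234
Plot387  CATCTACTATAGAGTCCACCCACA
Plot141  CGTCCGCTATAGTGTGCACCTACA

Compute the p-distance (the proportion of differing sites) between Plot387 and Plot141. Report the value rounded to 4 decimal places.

Differing sites — 2:A/G; 5:T/C; 6:A/G; 13:A/T; 16:C/G; 21:C/T.
There are 6 differences over 24 sites, so p = 6/24 = 0.2500.

0.2500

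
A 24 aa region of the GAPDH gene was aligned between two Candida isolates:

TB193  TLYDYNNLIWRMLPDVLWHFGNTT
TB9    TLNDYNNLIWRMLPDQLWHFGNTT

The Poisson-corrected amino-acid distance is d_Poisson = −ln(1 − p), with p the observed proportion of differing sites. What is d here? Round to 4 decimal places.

The sequences differ at positions 3 (Y/N), 16 (V/Q).
p = 2/24 = 0.083333.
d = −ln(1 − 0.083333) = −ln(0.916667) = 0.0870.

0.0870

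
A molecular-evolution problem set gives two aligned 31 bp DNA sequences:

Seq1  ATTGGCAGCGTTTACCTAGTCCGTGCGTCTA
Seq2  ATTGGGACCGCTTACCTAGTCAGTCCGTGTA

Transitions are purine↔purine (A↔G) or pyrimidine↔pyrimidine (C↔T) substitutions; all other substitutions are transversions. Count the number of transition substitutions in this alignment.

1

The sequences differ at positions 6 (C/G, transversion), 8 (G/C, transversion), 11 (T/C, transition), 22 (C/A, transversion), 25 (G/C, transversion), 29 (C/G, transversion).
Of the 6 differences, 1 transition and 5 transversions, so the answer is 1.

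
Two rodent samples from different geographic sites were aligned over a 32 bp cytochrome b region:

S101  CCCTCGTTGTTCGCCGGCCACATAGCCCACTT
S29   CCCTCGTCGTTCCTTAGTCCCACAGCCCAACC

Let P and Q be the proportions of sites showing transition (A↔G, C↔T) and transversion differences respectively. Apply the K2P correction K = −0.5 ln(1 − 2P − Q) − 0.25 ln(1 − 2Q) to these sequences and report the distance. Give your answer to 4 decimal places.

0.5023

Differing sites — 8:T/C (Ti); 13:G/C (Tv); 14:C/T (Ti); 15:C/T (Ti); 16:G/A (Ti); 18:C/T (Ti); 20:A/C (Tv); 23:T/C (Ti); 30:C/A (Tv); 31:T/C (Ti); 32:T/C (Ti).
Of the 11 differences, 8 transitions and 3 transversions over 32 sites: P = 8/32 = 0.250000, Q = 3/32 = 0.093750.
d = −0.5·ln(0.406250) − 0.25·ln(0.812500) = −0.5·(-0.900787) − 0.25·(-0.207639) = 0.5023.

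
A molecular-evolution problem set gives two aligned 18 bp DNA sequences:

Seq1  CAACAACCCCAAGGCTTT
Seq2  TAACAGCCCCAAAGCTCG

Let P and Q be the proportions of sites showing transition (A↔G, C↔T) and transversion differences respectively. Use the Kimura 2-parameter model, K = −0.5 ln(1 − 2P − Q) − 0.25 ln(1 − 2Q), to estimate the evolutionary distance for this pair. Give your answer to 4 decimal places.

0.3760

Mismatches occur at site 1 (C↔T, transition), site 6 (A↔G, transition), site 13 (G↔A, transition), site 17 (T↔C, transition), site 18 (T↔G, transversion).
Of the 5 differences, 4 transitions and 1 transversion over 18 sites: P = 4/18 = 0.222222, Q = 1/18 = 0.055556.
d = −0.5·ln(0.500000) − 0.25·ln(0.888888) = −0.5·(-0.693147) − 0.25·(-0.117784) = 0.3760.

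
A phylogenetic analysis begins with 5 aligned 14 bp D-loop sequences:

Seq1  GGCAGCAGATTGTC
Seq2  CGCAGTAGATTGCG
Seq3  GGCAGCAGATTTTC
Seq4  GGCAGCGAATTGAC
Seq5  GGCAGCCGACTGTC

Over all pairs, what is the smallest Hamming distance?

Pairwise Hamming distances:
  Seq1 vs Seq2: 4
  Seq1 vs Seq3: 1
  Seq1 vs Seq4: 3
  Seq1 vs Seq5: 2
  Seq2 vs Seq3: 5
  Seq2 vs Seq4: 6
  Seq2 vs Seq5: 6
  Seq3 vs Seq4: 4
  Seq3 vs Seq5: 3
  Seq4 vs Seq5: 4
The smallest is 1, between Seq1 and Seq3.

1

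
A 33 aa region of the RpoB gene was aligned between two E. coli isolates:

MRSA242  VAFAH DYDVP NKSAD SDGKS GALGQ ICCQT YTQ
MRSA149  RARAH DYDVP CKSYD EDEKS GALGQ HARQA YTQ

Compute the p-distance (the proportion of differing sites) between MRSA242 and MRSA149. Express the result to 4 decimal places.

Differing sites — 1:V/R; 3:F/R; 11:N/C; 14:A/Y; 16:S/E; 18:G/E; 26:I/H; 27:C/A; 28:C/R; 30:T/A.
There are 10 differences over 33 sites, so p = 10/33 = 0.3030.

0.3030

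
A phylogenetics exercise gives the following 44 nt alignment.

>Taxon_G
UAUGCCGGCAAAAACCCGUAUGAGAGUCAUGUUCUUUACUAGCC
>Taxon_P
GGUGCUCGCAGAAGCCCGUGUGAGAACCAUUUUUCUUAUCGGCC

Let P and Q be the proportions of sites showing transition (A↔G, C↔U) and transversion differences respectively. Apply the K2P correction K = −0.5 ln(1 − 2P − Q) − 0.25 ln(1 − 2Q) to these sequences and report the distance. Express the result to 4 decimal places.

0.5121

The sequences differ at positions 1 (U/G, transversion), 2 (A/G, transition), 6 (C/U, transition), 7 (G/C, transversion), 11 (A/G, transition), 14 (A/G, transition), 20 (A/G, transition), 26 (G/A, transition), 27 (U/C, transition), 31 (G/U, transversion), 34 (C/U, transition), 35 (U/C, transition), 39 (C/U, transition), 40 (U/C, transition), 41 (A/G, transition).
Of the 15 differences, 12 transitions and 3 transversions over 44 sites: P = 12/44 = 0.272727, Q = 3/44 = 0.068182.
d = −0.5·ln(0.386364) − 0.25·ln(0.863636) = −0.5·(-0.950975) − 0.25·(-0.146604) = 0.5121.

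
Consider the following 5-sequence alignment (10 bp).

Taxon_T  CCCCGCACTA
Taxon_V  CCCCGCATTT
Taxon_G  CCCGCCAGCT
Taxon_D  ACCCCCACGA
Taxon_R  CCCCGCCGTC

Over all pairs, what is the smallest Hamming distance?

2

Pairwise Hamming distances:
  Taxon_T vs Taxon_V: 2
  Taxon_T vs Taxon_G: 5
  Taxon_T vs Taxon_D: 3
  Taxon_T vs Taxon_R: 3
  Taxon_V vs Taxon_G: 4
  Taxon_V vs Taxon_D: 5
  Taxon_V vs Taxon_R: 3
  Taxon_G vs Taxon_D: 5
  Taxon_G vs Taxon_R: 5
  Taxon_D vs Taxon_R: 6
The smallest is 2, between Taxon_T and Taxon_V.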